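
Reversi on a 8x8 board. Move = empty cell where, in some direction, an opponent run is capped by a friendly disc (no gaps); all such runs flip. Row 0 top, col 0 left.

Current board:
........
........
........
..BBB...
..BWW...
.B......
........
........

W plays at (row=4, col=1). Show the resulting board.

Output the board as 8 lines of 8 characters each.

Answer: ........
........
........
..BBB...
.WWWW...
.B......
........
........

Derivation:
Place W at (4,1); scan 8 dirs for brackets.
Dir NW: first cell '.' (not opp) -> no flip
Dir N: first cell '.' (not opp) -> no flip
Dir NE: opp run (3,2), next='.' -> no flip
Dir W: first cell '.' (not opp) -> no flip
Dir E: opp run (4,2) capped by W -> flip
Dir SW: first cell '.' (not opp) -> no flip
Dir S: opp run (5,1), next='.' -> no flip
Dir SE: first cell '.' (not opp) -> no flip
All flips: (4,2)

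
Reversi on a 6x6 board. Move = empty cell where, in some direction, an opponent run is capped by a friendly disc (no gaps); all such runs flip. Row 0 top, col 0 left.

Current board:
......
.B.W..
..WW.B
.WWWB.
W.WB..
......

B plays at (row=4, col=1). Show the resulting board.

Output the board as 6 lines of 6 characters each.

Place B at (4,1); scan 8 dirs for brackets.
Dir NW: first cell '.' (not opp) -> no flip
Dir N: opp run (3,1), next='.' -> no flip
Dir NE: opp run (3,2) (2,3), next='.' -> no flip
Dir W: opp run (4,0), next=edge -> no flip
Dir E: opp run (4,2) capped by B -> flip
Dir SW: first cell '.' (not opp) -> no flip
Dir S: first cell '.' (not opp) -> no flip
Dir SE: first cell '.' (not opp) -> no flip
All flips: (4,2)

Answer: ......
.B.W..
..WW.B
.WWWB.
WBBB..
......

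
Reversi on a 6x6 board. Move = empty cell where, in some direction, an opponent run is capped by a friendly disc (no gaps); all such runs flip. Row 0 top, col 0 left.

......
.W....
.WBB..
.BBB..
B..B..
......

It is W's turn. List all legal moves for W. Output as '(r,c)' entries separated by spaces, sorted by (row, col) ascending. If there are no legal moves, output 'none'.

(1,2): no bracket -> illegal
(1,3): no bracket -> illegal
(1,4): no bracket -> illegal
(2,0): no bracket -> illegal
(2,4): flips 2 -> legal
(3,0): no bracket -> illegal
(3,4): no bracket -> illegal
(4,1): flips 1 -> legal
(4,2): no bracket -> illegal
(4,4): flips 2 -> legal
(5,0): no bracket -> illegal
(5,1): no bracket -> illegal
(5,2): no bracket -> illegal
(5,3): no bracket -> illegal
(5,4): flips 2 -> legal

Answer: (2,4) (4,1) (4,4) (5,4)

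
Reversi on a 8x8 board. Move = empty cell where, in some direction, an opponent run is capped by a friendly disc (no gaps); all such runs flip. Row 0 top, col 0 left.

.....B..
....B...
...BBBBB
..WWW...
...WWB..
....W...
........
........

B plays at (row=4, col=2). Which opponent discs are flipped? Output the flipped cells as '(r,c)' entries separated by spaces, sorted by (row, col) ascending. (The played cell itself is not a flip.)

Answer: (3,3) (4,3) (4,4)

Derivation:
Dir NW: first cell '.' (not opp) -> no flip
Dir N: opp run (3,2), next='.' -> no flip
Dir NE: opp run (3,3) capped by B -> flip
Dir W: first cell '.' (not opp) -> no flip
Dir E: opp run (4,3) (4,4) capped by B -> flip
Dir SW: first cell '.' (not opp) -> no flip
Dir S: first cell '.' (not opp) -> no flip
Dir SE: first cell '.' (not opp) -> no flip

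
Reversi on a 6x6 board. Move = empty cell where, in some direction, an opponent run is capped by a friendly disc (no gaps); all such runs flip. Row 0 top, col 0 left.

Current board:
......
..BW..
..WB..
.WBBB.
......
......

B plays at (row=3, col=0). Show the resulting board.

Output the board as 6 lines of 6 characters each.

Answer: ......
..BW..
..WB..
BBBBB.
......
......

Derivation:
Place B at (3,0); scan 8 dirs for brackets.
Dir NW: edge -> no flip
Dir N: first cell '.' (not opp) -> no flip
Dir NE: first cell '.' (not opp) -> no flip
Dir W: edge -> no flip
Dir E: opp run (3,1) capped by B -> flip
Dir SW: edge -> no flip
Dir S: first cell '.' (not opp) -> no flip
Dir SE: first cell '.' (not opp) -> no flip
All flips: (3,1)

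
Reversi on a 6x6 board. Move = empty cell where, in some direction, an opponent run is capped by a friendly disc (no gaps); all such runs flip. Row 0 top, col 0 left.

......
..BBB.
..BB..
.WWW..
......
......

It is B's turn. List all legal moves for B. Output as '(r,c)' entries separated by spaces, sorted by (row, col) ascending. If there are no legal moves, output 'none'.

Answer: (4,0) (4,1) (4,2) (4,3) (4,4)

Derivation:
(2,0): no bracket -> illegal
(2,1): no bracket -> illegal
(2,4): no bracket -> illegal
(3,0): no bracket -> illegal
(3,4): no bracket -> illegal
(4,0): flips 1 -> legal
(4,1): flips 1 -> legal
(4,2): flips 1 -> legal
(4,3): flips 1 -> legal
(4,4): flips 1 -> legal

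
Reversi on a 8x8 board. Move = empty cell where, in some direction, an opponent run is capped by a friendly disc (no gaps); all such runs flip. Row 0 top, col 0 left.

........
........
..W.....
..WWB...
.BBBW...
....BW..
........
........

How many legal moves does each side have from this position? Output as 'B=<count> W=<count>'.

-- B to move --
(1,1): no bracket -> illegal
(1,2): flips 2 -> legal
(1,3): no bracket -> illegal
(2,1): flips 1 -> legal
(2,3): flips 2 -> legal
(2,4): flips 1 -> legal
(3,1): flips 2 -> legal
(3,5): no bracket -> illegal
(4,5): flips 1 -> legal
(4,6): no bracket -> illegal
(5,3): no bracket -> illegal
(5,6): flips 1 -> legal
(6,4): no bracket -> illegal
(6,5): no bracket -> illegal
(6,6): no bracket -> illegal
B mobility = 7
-- W to move --
(2,3): no bracket -> illegal
(2,4): flips 1 -> legal
(2,5): no bracket -> illegal
(3,0): no bracket -> illegal
(3,1): no bracket -> illegal
(3,5): flips 1 -> legal
(4,0): flips 3 -> legal
(4,5): no bracket -> illegal
(5,0): flips 1 -> legal
(5,1): flips 1 -> legal
(5,2): flips 1 -> legal
(5,3): flips 2 -> legal
(6,3): no bracket -> illegal
(6,4): flips 1 -> legal
(6,5): flips 2 -> legal
W mobility = 9

Answer: B=7 W=9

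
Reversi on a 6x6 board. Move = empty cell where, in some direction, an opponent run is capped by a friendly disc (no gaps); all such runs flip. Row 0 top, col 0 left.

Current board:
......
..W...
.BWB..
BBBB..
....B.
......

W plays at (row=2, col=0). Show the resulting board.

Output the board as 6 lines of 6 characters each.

Place W at (2,0); scan 8 dirs for brackets.
Dir NW: edge -> no flip
Dir N: first cell '.' (not opp) -> no flip
Dir NE: first cell '.' (not opp) -> no flip
Dir W: edge -> no flip
Dir E: opp run (2,1) capped by W -> flip
Dir SW: edge -> no flip
Dir S: opp run (3,0), next='.' -> no flip
Dir SE: opp run (3,1), next='.' -> no flip
All flips: (2,1)

Answer: ......
..W...
WWWB..
BBBB..
....B.
......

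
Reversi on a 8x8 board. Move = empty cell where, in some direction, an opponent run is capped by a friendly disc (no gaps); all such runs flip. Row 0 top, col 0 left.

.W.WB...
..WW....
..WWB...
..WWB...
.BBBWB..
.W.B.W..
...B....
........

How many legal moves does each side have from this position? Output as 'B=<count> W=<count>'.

-- B to move --
(0,0): no bracket -> illegal
(0,2): flips 5 -> legal
(1,0): no bracket -> illegal
(1,1): no bracket -> illegal
(1,4): flips 2 -> legal
(2,1): flips 3 -> legal
(3,1): flips 4 -> legal
(3,5): flips 1 -> legal
(4,0): no bracket -> illegal
(4,6): no bracket -> illegal
(5,0): no bracket -> illegal
(5,2): no bracket -> illegal
(5,4): flips 1 -> legal
(5,6): no bracket -> illegal
(6,0): flips 1 -> legal
(6,1): flips 1 -> legal
(6,2): no bracket -> illegal
(6,4): no bracket -> illegal
(6,5): flips 1 -> legal
(6,6): no bracket -> illegal
B mobility = 9
-- W to move --
(0,5): flips 1 -> legal
(1,4): flips 2 -> legal
(1,5): flips 1 -> legal
(2,5): flips 1 -> legal
(3,0): no bracket -> illegal
(3,1): flips 1 -> legal
(3,5): flips 3 -> legal
(3,6): no bracket -> illegal
(4,0): flips 3 -> legal
(4,6): flips 1 -> legal
(5,0): flips 1 -> legal
(5,2): flips 1 -> legal
(5,4): flips 1 -> legal
(5,6): flips 2 -> legal
(6,2): flips 1 -> legal
(6,4): no bracket -> illegal
(7,2): no bracket -> illegal
(7,3): flips 3 -> legal
(7,4): no bracket -> illegal
W mobility = 14

Answer: B=9 W=14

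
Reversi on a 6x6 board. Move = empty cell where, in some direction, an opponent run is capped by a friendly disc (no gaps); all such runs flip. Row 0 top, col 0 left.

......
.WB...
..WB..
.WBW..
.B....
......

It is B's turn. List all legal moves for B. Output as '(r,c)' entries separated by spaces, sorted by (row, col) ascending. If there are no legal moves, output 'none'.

Answer: (1,0) (2,1) (3,0) (3,4) (4,3)

Derivation:
(0,0): no bracket -> illegal
(0,1): no bracket -> illegal
(0,2): no bracket -> illegal
(1,0): flips 1 -> legal
(1,3): no bracket -> illegal
(2,0): no bracket -> illegal
(2,1): flips 2 -> legal
(2,4): no bracket -> illegal
(3,0): flips 1 -> legal
(3,4): flips 1 -> legal
(4,0): no bracket -> illegal
(4,2): no bracket -> illegal
(4,3): flips 1 -> legal
(4,4): no bracket -> illegal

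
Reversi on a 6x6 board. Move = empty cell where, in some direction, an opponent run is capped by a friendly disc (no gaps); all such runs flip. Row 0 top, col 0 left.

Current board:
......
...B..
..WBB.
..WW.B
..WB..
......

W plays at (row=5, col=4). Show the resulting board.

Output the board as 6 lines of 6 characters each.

Place W at (5,4); scan 8 dirs for brackets.
Dir NW: opp run (4,3) capped by W -> flip
Dir N: first cell '.' (not opp) -> no flip
Dir NE: first cell '.' (not opp) -> no flip
Dir W: first cell '.' (not opp) -> no flip
Dir E: first cell '.' (not opp) -> no flip
Dir SW: edge -> no flip
Dir S: edge -> no flip
Dir SE: edge -> no flip
All flips: (4,3)

Answer: ......
...B..
..WBB.
..WW.B
..WW..
....W.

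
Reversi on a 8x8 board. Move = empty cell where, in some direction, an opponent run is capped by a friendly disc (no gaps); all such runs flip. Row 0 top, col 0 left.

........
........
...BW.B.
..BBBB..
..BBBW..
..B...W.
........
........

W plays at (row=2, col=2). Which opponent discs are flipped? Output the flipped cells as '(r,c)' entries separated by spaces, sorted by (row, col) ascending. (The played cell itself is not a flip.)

Answer: (2,3)

Derivation:
Dir NW: first cell '.' (not opp) -> no flip
Dir N: first cell '.' (not opp) -> no flip
Dir NE: first cell '.' (not opp) -> no flip
Dir W: first cell '.' (not opp) -> no flip
Dir E: opp run (2,3) capped by W -> flip
Dir SW: first cell '.' (not opp) -> no flip
Dir S: opp run (3,2) (4,2) (5,2), next='.' -> no flip
Dir SE: opp run (3,3) (4,4), next='.' -> no flip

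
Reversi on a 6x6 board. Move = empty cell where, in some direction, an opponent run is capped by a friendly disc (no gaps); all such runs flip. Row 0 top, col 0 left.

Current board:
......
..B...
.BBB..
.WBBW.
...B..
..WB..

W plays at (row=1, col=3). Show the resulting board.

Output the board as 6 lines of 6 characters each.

Place W at (1,3); scan 8 dirs for brackets.
Dir NW: first cell '.' (not opp) -> no flip
Dir N: first cell '.' (not opp) -> no flip
Dir NE: first cell '.' (not opp) -> no flip
Dir W: opp run (1,2), next='.' -> no flip
Dir E: first cell '.' (not opp) -> no flip
Dir SW: opp run (2,2) capped by W -> flip
Dir S: opp run (2,3) (3,3) (4,3) (5,3), next=edge -> no flip
Dir SE: first cell '.' (not opp) -> no flip
All flips: (2,2)

Answer: ......
..BW..
.BWB..
.WBBW.
...B..
..WB..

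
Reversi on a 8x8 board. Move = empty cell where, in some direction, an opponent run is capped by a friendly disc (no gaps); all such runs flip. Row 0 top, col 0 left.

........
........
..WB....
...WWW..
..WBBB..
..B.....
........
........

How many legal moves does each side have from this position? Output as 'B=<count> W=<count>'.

Answer: B=7 W=10

Derivation:
-- B to move --
(1,1): flips 2 -> legal
(1,2): no bracket -> illegal
(1,3): no bracket -> illegal
(2,1): flips 1 -> legal
(2,4): flips 1 -> legal
(2,5): flips 2 -> legal
(2,6): flips 1 -> legal
(3,1): no bracket -> illegal
(3,2): flips 1 -> legal
(3,6): no bracket -> illegal
(4,1): flips 1 -> legal
(4,6): no bracket -> illegal
(5,1): no bracket -> illegal
(5,3): no bracket -> illegal
B mobility = 7
-- W to move --
(1,2): flips 1 -> legal
(1,3): flips 1 -> legal
(1,4): no bracket -> illegal
(2,4): flips 1 -> legal
(3,2): no bracket -> illegal
(3,6): no bracket -> illegal
(4,1): no bracket -> illegal
(4,6): flips 3 -> legal
(5,1): no bracket -> illegal
(5,3): flips 2 -> legal
(5,4): flips 1 -> legal
(5,5): flips 2 -> legal
(5,6): flips 1 -> legal
(6,1): flips 2 -> legal
(6,2): flips 1 -> legal
(6,3): no bracket -> illegal
W mobility = 10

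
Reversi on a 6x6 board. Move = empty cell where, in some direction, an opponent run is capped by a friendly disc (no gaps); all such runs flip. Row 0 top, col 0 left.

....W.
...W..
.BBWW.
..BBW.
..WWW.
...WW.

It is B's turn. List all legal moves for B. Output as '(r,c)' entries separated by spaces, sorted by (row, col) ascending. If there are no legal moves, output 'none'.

(0,2): no bracket -> illegal
(0,3): flips 2 -> legal
(0,5): no bracket -> illegal
(1,2): no bracket -> illegal
(1,4): flips 1 -> legal
(1,5): flips 1 -> legal
(2,5): flips 2 -> legal
(3,1): no bracket -> illegal
(3,5): flips 1 -> legal
(4,1): no bracket -> illegal
(4,5): no bracket -> illegal
(5,1): flips 1 -> legal
(5,2): flips 1 -> legal
(5,5): flips 1 -> legal

Answer: (0,3) (1,4) (1,5) (2,5) (3,5) (5,1) (5,2) (5,5)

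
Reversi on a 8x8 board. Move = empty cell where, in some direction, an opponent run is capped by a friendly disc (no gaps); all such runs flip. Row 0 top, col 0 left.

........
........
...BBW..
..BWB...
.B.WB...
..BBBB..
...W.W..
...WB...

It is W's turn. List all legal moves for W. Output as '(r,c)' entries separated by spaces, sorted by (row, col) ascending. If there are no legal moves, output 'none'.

Answer: (1,3) (1,5) (2,1) (2,2) (3,0) (3,1) (3,5) (4,5) (6,1) (6,6) (7,5)

Derivation:
(1,2): no bracket -> illegal
(1,3): flips 1 -> legal
(1,4): no bracket -> illegal
(1,5): flips 1 -> legal
(2,1): flips 1 -> legal
(2,2): flips 2 -> legal
(3,0): flips 2 -> legal
(3,1): flips 1 -> legal
(3,5): flips 1 -> legal
(4,0): no bracket -> illegal
(4,2): no bracket -> illegal
(4,5): flips 3 -> legal
(4,6): no bracket -> illegal
(5,0): no bracket -> illegal
(5,1): no bracket -> illegal
(5,6): no bracket -> illegal
(6,1): flips 1 -> legal
(6,2): no bracket -> illegal
(6,4): no bracket -> illegal
(6,6): flips 2 -> legal
(7,5): flips 1 -> legal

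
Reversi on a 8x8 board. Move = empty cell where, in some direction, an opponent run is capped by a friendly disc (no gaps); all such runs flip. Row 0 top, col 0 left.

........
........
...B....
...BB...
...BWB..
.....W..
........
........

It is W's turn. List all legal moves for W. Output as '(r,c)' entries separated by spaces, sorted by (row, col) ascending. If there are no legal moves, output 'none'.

Answer: (2,2) (2,4) (3,5) (4,2) (4,6)

Derivation:
(1,2): no bracket -> illegal
(1,3): no bracket -> illegal
(1,4): no bracket -> illegal
(2,2): flips 1 -> legal
(2,4): flips 1 -> legal
(2,5): no bracket -> illegal
(3,2): no bracket -> illegal
(3,5): flips 1 -> legal
(3,6): no bracket -> illegal
(4,2): flips 1 -> legal
(4,6): flips 1 -> legal
(5,2): no bracket -> illegal
(5,3): no bracket -> illegal
(5,4): no bracket -> illegal
(5,6): no bracket -> illegal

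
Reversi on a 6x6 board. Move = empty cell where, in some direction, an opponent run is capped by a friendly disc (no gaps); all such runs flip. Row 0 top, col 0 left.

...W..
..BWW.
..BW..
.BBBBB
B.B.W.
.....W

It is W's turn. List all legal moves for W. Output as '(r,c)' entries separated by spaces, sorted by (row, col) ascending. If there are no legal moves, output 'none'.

Answer: (0,1) (1,1) (2,1) (2,4) (4,1) (4,3) (4,5)

Derivation:
(0,1): flips 1 -> legal
(0,2): no bracket -> illegal
(1,1): flips 3 -> legal
(2,0): no bracket -> illegal
(2,1): flips 2 -> legal
(2,4): flips 1 -> legal
(2,5): no bracket -> illegal
(3,0): no bracket -> illegal
(4,1): flips 1 -> legal
(4,3): flips 1 -> legal
(4,5): flips 1 -> legal
(5,0): no bracket -> illegal
(5,1): no bracket -> illegal
(5,2): no bracket -> illegal
(5,3): no bracket -> illegal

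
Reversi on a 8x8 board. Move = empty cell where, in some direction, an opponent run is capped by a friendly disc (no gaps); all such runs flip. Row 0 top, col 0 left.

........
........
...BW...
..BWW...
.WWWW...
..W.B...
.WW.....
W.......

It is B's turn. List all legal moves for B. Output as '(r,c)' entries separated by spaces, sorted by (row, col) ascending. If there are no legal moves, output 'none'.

(1,3): no bracket -> illegal
(1,4): flips 3 -> legal
(1,5): no bracket -> illegal
(2,2): no bracket -> illegal
(2,5): flips 1 -> legal
(3,0): no bracket -> illegal
(3,1): no bracket -> illegal
(3,5): flips 2 -> legal
(4,0): no bracket -> illegal
(4,5): flips 1 -> legal
(5,0): flips 1 -> legal
(5,1): no bracket -> illegal
(5,3): flips 2 -> legal
(5,5): no bracket -> illegal
(6,0): no bracket -> illegal
(6,3): no bracket -> illegal
(7,1): no bracket -> illegal
(7,2): flips 3 -> legal
(7,3): no bracket -> illegal

Answer: (1,4) (2,5) (3,5) (4,5) (5,0) (5,3) (7,2)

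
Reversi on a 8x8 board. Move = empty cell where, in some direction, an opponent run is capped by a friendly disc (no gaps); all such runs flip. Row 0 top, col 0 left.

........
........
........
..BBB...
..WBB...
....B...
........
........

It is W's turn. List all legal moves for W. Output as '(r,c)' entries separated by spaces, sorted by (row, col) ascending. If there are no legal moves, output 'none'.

(2,1): no bracket -> illegal
(2,2): flips 1 -> legal
(2,3): no bracket -> illegal
(2,4): flips 1 -> legal
(2,5): no bracket -> illegal
(3,1): no bracket -> illegal
(3,5): no bracket -> illegal
(4,1): no bracket -> illegal
(4,5): flips 2 -> legal
(5,2): no bracket -> illegal
(5,3): no bracket -> illegal
(5,5): no bracket -> illegal
(6,3): no bracket -> illegal
(6,4): no bracket -> illegal
(6,5): no bracket -> illegal

Answer: (2,2) (2,4) (4,5)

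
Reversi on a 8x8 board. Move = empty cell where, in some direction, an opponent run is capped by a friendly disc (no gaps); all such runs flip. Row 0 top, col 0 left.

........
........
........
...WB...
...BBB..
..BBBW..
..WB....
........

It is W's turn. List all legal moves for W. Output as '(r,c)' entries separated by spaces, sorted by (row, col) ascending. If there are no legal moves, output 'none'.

(2,3): no bracket -> illegal
(2,4): no bracket -> illegal
(2,5): no bracket -> illegal
(3,2): no bracket -> illegal
(3,5): flips 4 -> legal
(3,6): no bracket -> illegal
(4,1): no bracket -> illegal
(4,2): flips 1 -> legal
(4,6): no bracket -> illegal
(5,1): flips 3 -> legal
(5,6): no bracket -> illegal
(6,1): no bracket -> illegal
(6,4): flips 1 -> legal
(6,5): no bracket -> illegal
(7,2): no bracket -> illegal
(7,3): flips 3 -> legal
(7,4): no bracket -> illegal

Answer: (3,5) (4,2) (5,1) (6,4) (7,3)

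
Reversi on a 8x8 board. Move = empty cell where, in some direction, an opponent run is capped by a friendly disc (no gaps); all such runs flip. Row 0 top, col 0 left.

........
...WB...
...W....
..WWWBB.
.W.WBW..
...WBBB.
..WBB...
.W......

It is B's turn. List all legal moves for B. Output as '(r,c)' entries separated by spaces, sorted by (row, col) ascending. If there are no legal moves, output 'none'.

(0,2): no bracket -> illegal
(0,3): flips 5 -> legal
(0,4): no bracket -> illegal
(1,2): flips 4 -> legal
(2,1): flips 2 -> legal
(2,2): flips 1 -> legal
(2,4): flips 1 -> legal
(2,5): no bracket -> illegal
(3,0): no bracket -> illegal
(3,1): flips 3 -> legal
(4,0): no bracket -> illegal
(4,2): flips 2 -> legal
(4,6): flips 1 -> legal
(5,0): flips 3 -> legal
(5,1): no bracket -> illegal
(5,2): flips 1 -> legal
(6,0): no bracket -> illegal
(6,1): flips 1 -> legal
(7,0): no bracket -> illegal
(7,2): no bracket -> illegal
(7,3): no bracket -> illegal

Answer: (0,3) (1,2) (2,1) (2,2) (2,4) (3,1) (4,2) (4,6) (5,0) (5,2) (6,1)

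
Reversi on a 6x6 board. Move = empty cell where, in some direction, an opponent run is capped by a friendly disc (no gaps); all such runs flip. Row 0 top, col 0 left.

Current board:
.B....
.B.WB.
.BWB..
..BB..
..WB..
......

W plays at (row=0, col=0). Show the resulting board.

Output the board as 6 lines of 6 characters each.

Place W at (0,0); scan 8 dirs for brackets.
Dir NW: edge -> no flip
Dir N: edge -> no flip
Dir NE: edge -> no flip
Dir W: edge -> no flip
Dir E: opp run (0,1), next='.' -> no flip
Dir SW: edge -> no flip
Dir S: first cell '.' (not opp) -> no flip
Dir SE: opp run (1,1) capped by W -> flip
All flips: (1,1)

Answer: WB....
.W.WB.
.BWB..
..BB..
..WB..
......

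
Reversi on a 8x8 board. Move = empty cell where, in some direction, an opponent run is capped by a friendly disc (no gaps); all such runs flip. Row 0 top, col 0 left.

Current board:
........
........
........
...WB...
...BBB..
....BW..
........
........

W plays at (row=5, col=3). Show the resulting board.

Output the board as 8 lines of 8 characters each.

Answer: ........
........
........
...WB...
...WBB..
...WWW..
........
........

Derivation:
Place W at (5,3); scan 8 dirs for brackets.
Dir NW: first cell '.' (not opp) -> no flip
Dir N: opp run (4,3) capped by W -> flip
Dir NE: opp run (4,4), next='.' -> no flip
Dir W: first cell '.' (not opp) -> no flip
Dir E: opp run (5,4) capped by W -> flip
Dir SW: first cell '.' (not opp) -> no flip
Dir S: first cell '.' (not opp) -> no flip
Dir SE: first cell '.' (not opp) -> no flip
All flips: (4,3) (5,4)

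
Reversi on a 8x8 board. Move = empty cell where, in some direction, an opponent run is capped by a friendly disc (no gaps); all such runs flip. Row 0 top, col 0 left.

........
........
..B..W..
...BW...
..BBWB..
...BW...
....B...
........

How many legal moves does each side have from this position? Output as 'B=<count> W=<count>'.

Answer: B=7 W=9

Derivation:
-- B to move --
(1,4): no bracket -> illegal
(1,5): no bracket -> illegal
(1,6): flips 2 -> legal
(2,3): flips 1 -> legal
(2,4): flips 3 -> legal
(2,6): no bracket -> illegal
(3,5): flips 2 -> legal
(3,6): no bracket -> illegal
(5,5): flips 2 -> legal
(6,3): flips 1 -> legal
(6,5): flips 1 -> legal
B mobility = 7
-- W to move --
(1,1): flips 2 -> legal
(1,2): no bracket -> illegal
(1,3): no bracket -> illegal
(2,1): no bracket -> illegal
(2,3): no bracket -> illegal
(2,4): no bracket -> illegal
(3,1): no bracket -> illegal
(3,2): flips 2 -> legal
(3,5): no bracket -> illegal
(3,6): flips 1 -> legal
(4,1): flips 2 -> legal
(4,6): flips 1 -> legal
(5,1): no bracket -> illegal
(5,2): flips 2 -> legal
(5,5): no bracket -> illegal
(5,6): flips 1 -> legal
(6,2): flips 1 -> legal
(6,3): no bracket -> illegal
(6,5): no bracket -> illegal
(7,3): no bracket -> illegal
(7,4): flips 1 -> legal
(7,5): no bracket -> illegal
W mobility = 9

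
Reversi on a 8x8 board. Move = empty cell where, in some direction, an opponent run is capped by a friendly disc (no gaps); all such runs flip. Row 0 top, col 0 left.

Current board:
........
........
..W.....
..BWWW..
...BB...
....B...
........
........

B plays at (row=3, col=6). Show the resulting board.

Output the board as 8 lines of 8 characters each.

Place B at (3,6); scan 8 dirs for brackets.
Dir NW: first cell '.' (not opp) -> no flip
Dir N: first cell '.' (not opp) -> no flip
Dir NE: first cell '.' (not opp) -> no flip
Dir W: opp run (3,5) (3,4) (3,3) capped by B -> flip
Dir E: first cell '.' (not opp) -> no flip
Dir SW: first cell '.' (not opp) -> no flip
Dir S: first cell '.' (not opp) -> no flip
Dir SE: first cell '.' (not opp) -> no flip
All flips: (3,3) (3,4) (3,5)

Answer: ........
........
..W.....
..BBBBB.
...BB...
....B...
........
........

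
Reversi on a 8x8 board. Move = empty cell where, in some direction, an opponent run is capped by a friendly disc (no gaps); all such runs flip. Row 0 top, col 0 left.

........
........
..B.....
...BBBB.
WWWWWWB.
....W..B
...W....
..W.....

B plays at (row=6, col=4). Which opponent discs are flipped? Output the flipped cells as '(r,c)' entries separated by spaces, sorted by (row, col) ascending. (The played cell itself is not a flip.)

Answer: (4,4) (5,4)

Derivation:
Dir NW: first cell '.' (not opp) -> no flip
Dir N: opp run (5,4) (4,4) capped by B -> flip
Dir NE: first cell '.' (not opp) -> no flip
Dir W: opp run (6,3), next='.' -> no flip
Dir E: first cell '.' (not opp) -> no flip
Dir SW: first cell '.' (not opp) -> no flip
Dir S: first cell '.' (not opp) -> no flip
Dir SE: first cell '.' (not opp) -> no flip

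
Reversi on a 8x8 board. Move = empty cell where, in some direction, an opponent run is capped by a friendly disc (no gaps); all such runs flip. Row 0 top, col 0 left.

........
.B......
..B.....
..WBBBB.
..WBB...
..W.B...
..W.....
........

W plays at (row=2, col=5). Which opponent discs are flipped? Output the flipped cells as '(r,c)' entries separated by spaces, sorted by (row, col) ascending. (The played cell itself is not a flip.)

Dir NW: first cell '.' (not opp) -> no flip
Dir N: first cell '.' (not opp) -> no flip
Dir NE: first cell '.' (not opp) -> no flip
Dir W: first cell '.' (not opp) -> no flip
Dir E: first cell '.' (not opp) -> no flip
Dir SW: opp run (3,4) (4,3) capped by W -> flip
Dir S: opp run (3,5), next='.' -> no flip
Dir SE: opp run (3,6), next='.' -> no flip

Answer: (3,4) (4,3)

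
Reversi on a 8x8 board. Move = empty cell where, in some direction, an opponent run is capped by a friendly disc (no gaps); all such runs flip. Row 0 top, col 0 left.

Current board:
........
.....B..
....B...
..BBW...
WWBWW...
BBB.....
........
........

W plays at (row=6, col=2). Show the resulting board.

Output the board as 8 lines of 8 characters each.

Place W at (6,2); scan 8 dirs for brackets.
Dir NW: opp run (5,1) capped by W -> flip
Dir N: opp run (5,2) (4,2) (3,2), next='.' -> no flip
Dir NE: first cell '.' (not opp) -> no flip
Dir W: first cell '.' (not opp) -> no flip
Dir E: first cell '.' (not opp) -> no flip
Dir SW: first cell '.' (not opp) -> no flip
Dir S: first cell '.' (not opp) -> no flip
Dir SE: first cell '.' (not opp) -> no flip
All flips: (5,1)

Answer: ........
.....B..
....B...
..BBW...
WWBWW...
BWB.....
..W.....
........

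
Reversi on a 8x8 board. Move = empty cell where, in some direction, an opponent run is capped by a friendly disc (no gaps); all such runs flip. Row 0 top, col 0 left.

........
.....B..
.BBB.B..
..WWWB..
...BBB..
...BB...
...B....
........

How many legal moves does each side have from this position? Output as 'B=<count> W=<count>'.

Answer: B=4 W=13

Derivation:
-- B to move --
(2,4): flips 1 -> legal
(3,1): flips 3 -> legal
(4,1): flips 1 -> legal
(4,2): flips 1 -> legal
B mobility = 4
-- W to move --
(0,4): no bracket -> illegal
(0,5): no bracket -> illegal
(0,6): no bracket -> illegal
(1,0): flips 1 -> legal
(1,1): flips 1 -> legal
(1,2): flips 2 -> legal
(1,3): flips 1 -> legal
(1,4): flips 1 -> legal
(1,6): flips 1 -> legal
(2,0): no bracket -> illegal
(2,4): no bracket -> illegal
(2,6): no bracket -> illegal
(3,0): no bracket -> illegal
(3,1): no bracket -> illegal
(3,6): flips 1 -> legal
(4,2): no bracket -> illegal
(4,6): no bracket -> illegal
(5,2): flips 1 -> legal
(5,5): flips 1 -> legal
(5,6): flips 1 -> legal
(6,2): no bracket -> illegal
(6,4): flips 2 -> legal
(6,5): flips 2 -> legal
(7,2): no bracket -> illegal
(7,3): flips 3 -> legal
(7,4): no bracket -> illegal
W mobility = 13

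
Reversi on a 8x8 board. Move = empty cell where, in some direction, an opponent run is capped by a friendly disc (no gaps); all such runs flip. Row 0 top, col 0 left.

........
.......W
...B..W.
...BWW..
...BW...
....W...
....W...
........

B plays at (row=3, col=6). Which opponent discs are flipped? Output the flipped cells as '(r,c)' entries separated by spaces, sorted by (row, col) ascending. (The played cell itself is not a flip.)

Answer: (3,4) (3,5)

Derivation:
Dir NW: first cell '.' (not opp) -> no flip
Dir N: opp run (2,6), next='.' -> no flip
Dir NE: first cell '.' (not opp) -> no flip
Dir W: opp run (3,5) (3,4) capped by B -> flip
Dir E: first cell '.' (not opp) -> no flip
Dir SW: first cell '.' (not opp) -> no flip
Dir S: first cell '.' (not opp) -> no flip
Dir SE: first cell '.' (not opp) -> no flip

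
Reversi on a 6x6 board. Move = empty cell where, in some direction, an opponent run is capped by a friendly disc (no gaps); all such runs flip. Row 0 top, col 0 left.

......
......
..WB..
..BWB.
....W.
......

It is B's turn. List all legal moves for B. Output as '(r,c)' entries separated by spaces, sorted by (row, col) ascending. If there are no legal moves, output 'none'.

Answer: (1,2) (2,1) (4,3) (5,4)

Derivation:
(1,1): no bracket -> illegal
(1,2): flips 1 -> legal
(1,3): no bracket -> illegal
(2,1): flips 1 -> legal
(2,4): no bracket -> illegal
(3,1): no bracket -> illegal
(3,5): no bracket -> illegal
(4,2): no bracket -> illegal
(4,3): flips 1 -> legal
(4,5): no bracket -> illegal
(5,3): no bracket -> illegal
(5,4): flips 1 -> legal
(5,5): no bracket -> illegal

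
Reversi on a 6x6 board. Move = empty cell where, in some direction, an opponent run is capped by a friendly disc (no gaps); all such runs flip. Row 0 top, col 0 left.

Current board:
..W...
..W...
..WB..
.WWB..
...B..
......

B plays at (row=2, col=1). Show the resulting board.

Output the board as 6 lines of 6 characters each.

Place B at (2,1); scan 8 dirs for brackets.
Dir NW: first cell '.' (not opp) -> no flip
Dir N: first cell '.' (not opp) -> no flip
Dir NE: opp run (1,2), next='.' -> no flip
Dir W: first cell '.' (not opp) -> no flip
Dir E: opp run (2,2) capped by B -> flip
Dir SW: first cell '.' (not opp) -> no flip
Dir S: opp run (3,1), next='.' -> no flip
Dir SE: opp run (3,2) capped by B -> flip
All flips: (2,2) (3,2)

Answer: ..W...
..W...
.BBB..
.WBB..
...B..
......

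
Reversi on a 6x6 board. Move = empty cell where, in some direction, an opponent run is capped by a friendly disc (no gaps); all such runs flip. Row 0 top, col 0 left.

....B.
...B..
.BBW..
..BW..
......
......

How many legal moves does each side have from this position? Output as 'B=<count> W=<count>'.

-- B to move --
(1,2): no bracket -> illegal
(1,4): flips 1 -> legal
(2,4): flips 1 -> legal
(3,4): flips 1 -> legal
(4,2): no bracket -> illegal
(4,3): flips 2 -> legal
(4,4): flips 1 -> legal
B mobility = 5
-- W to move --
(0,2): no bracket -> illegal
(0,3): flips 1 -> legal
(0,5): no bracket -> illegal
(1,0): no bracket -> illegal
(1,1): flips 1 -> legal
(1,2): no bracket -> illegal
(1,4): no bracket -> illegal
(1,5): no bracket -> illegal
(2,0): flips 2 -> legal
(2,4): no bracket -> illegal
(3,0): no bracket -> illegal
(3,1): flips 1 -> legal
(4,1): flips 1 -> legal
(4,2): no bracket -> illegal
(4,3): no bracket -> illegal
W mobility = 5

Answer: B=5 W=5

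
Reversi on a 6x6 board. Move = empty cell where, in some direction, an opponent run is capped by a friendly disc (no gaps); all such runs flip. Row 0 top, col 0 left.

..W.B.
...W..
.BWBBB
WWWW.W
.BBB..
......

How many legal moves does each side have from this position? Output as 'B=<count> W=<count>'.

-- B to move --
(0,1): no bracket -> illegal
(0,3): flips 1 -> legal
(1,1): no bracket -> illegal
(1,2): flips 2 -> legal
(1,4): no bracket -> illegal
(2,0): flips 1 -> legal
(3,4): no bracket -> illegal
(4,0): flips 3 -> legal
(4,4): no bracket -> illegal
(4,5): flips 1 -> legal
B mobility = 5
-- W to move --
(0,3): no bracket -> illegal
(0,5): no bracket -> illegal
(1,0): flips 1 -> legal
(1,1): flips 1 -> legal
(1,2): flips 1 -> legal
(1,4): flips 1 -> legal
(1,5): flips 2 -> legal
(2,0): flips 1 -> legal
(3,4): no bracket -> illegal
(4,0): no bracket -> illegal
(4,4): no bracket -> illegal
(5,0): flips 1 -> legal
(5,1): flips 2 -> legal
(5,2): flips 2 -> legal
(5,3): flips 2 -> legal
(5,4): flips 1 -> legal
W mobility = 11

Answer: B=5 W=11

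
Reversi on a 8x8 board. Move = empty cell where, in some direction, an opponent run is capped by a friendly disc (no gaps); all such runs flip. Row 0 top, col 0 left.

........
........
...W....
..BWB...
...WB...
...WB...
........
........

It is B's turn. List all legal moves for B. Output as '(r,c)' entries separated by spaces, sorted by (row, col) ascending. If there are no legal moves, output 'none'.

(1,2): flips 1 -> legal
(1,3): no bracket -> illegal
(1,4): flips 1 -> legal
(2,2): flips 1 -> legal
(2,4): no bracket -> illegal
(4,2): flips 1 -> legal
(5,2): flips 2 -> legal
(6,2): flips 1 -> legal
(6,3): no bracket -> illegal
(6,4): no bracket -> illegal

Answer: (1,2) (1,4) (2,2) (4,2) (5,2) (6,2)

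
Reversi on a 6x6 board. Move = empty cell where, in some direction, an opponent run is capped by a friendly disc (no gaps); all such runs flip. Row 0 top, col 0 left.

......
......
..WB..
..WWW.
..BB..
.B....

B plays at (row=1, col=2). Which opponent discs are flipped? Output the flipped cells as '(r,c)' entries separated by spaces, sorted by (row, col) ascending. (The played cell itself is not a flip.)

Answer: (2,2) (3,2)

Derivation:
Dir NW: first cell '.' (not opp) -> no flip
Dir N: first cell '.' (not opp) -> no flip
Dir NE: first cell '.' (not opp) -> no flip
Dir W: first cell '.' (not opp) -> no flip
Dir E: first cell '.' (not opp) -> no flip
Dir SW: first cell '.' (not opp) -> no flip
Dir S: opp run (2,2) (3,2) capped by B -> flip
Dir SE: first cell 'B' (not opp) -> no flip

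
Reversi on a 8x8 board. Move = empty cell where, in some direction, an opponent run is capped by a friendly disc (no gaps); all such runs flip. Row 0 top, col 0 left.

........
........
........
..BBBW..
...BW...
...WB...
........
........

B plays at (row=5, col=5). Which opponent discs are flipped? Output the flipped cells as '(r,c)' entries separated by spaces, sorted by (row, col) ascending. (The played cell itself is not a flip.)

Dir NW: opp run (4,4) capped by B -> flip
Dir N: first cell '.' (not opp) -> no flip
Dir NE: first cell '.' (not opp) -> no flip
Dir W: first cell 'B' (not opp) -> no flip
Dir E: first cell '.' (not opp) -> no flip
Dir SW: first cell '.' (not opp) -> no flip
Dir S: first cell '.' (not opp) -> no flip
Dir SE: first cell '.' (not opp) -> no flip

Answer: (4,4)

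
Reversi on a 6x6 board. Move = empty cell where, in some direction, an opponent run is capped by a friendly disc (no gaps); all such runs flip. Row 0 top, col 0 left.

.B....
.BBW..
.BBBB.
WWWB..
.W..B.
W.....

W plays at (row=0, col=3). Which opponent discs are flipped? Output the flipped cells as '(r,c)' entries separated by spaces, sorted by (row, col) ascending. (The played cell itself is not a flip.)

Answer: (1,2) (2,1)

Derivation:
Dir NW: edge -> no flip
Dir N: edge -> no flip
Dir NE: edge -> no flip
Dir W: first cell '.' (not opp) -> no flip
Dir E: first cell '.' (not opp) -> no flip
Dir SW: opp run (1,2) (2,1) capped by W -> flip
Dir S: first cell 'W' (not opp) -> no flip
Dir SE: first cell '.' (not opp) -> no flip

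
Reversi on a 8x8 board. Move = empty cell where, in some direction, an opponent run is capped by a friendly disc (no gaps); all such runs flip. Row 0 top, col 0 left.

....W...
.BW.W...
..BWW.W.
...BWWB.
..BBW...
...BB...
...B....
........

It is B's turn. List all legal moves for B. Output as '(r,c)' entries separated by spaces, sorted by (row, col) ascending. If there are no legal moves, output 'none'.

Answer: (0,2) (1,3) (1,5) (1,6) (1,7) (2,5) (4,5) (5,5)

Derivation:
(0,1): no bracket -> illegal
(0,2): flips 1 -> legal
(0,3): no bracket -> illegal
(0,5): no bracket -> illegal
(1,3): flips 2 -> legal
(1,5): flips 1 -> legal
(1,6): flips 1 -> legal
(1,7): flips 3 -> legal
(2,1): no bracket -> illegal
(2,5): flips 3 -> legal
(2,7): no bracket -> illegal
(3,2): no bracket -> illegal
(3,7): no bracket -> illegal
(4,5): flips 1 -> legal
(4,6): no bracket -> illegal
(5,5): flips 1 -> legal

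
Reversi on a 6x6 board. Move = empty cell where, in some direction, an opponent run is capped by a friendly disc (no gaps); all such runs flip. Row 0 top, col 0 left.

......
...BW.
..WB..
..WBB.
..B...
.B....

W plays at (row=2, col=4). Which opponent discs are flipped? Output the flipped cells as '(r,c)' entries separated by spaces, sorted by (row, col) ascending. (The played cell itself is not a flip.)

Answer: (2,3)

Derivation:
Dir NW: opp run (1,3), next='.' -> no flip
Dir N: first cell 'W' (not opp) -> no flip
Dir NE: first cell '.' (not opp) -> no flip
Dir W: opp run (2,3) capped by W -> flip
Dir E: first cell '.' (not opp) -> no flip
Dir SW: opp run (3,3) (4,2) (5,1), next=edge -> no flip
Dir S: opp run (3,4), next='.' -> no flip
Dir SE: first cell '.' (not opp) -> no flip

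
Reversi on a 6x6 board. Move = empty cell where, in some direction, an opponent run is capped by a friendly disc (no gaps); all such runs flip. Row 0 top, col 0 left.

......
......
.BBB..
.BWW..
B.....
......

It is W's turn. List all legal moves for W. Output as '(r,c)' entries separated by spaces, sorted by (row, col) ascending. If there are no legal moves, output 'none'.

Answer: (1,0) (1,1) (1,2) (1,3) (1,4) (3,0)

Derivation:
(1,0): flips 1 -> legal
(1,1): flips 1 -> legal
(1,2): flips 1 -> legal
(1,3): flips 1 -> legal
(1,4): flips 1 -> legal
(2,0): no bracket -> illegal
(2,4): no bracket -> illegal
(3,0): flips 1 -> legal
(3,4): no bracket -> illegal
(4,1): no bracket -> illegal
(4,2): no bracket -> illegal
(5,0): no bracket -> illegal
(5,1): no bracket -> illegal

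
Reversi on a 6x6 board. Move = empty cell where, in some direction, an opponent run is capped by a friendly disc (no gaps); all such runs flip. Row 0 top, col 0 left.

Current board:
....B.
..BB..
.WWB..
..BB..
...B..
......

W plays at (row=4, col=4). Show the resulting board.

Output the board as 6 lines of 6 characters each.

Place W at (4,4); scan 8 dirs for brackets.
Dir NW: opp run (3,3) capped by W -> flip
Dir N: first cell '.' (not opp) -> no flip
Dir NE: first cell '.' (not opp) -> no flip
Dir W: opp run (4,3), next='.' -> no flip
Dir E: first cell '.' (not opp) -> no flip
Dir SW: first cell '.' (not opp) -> no flip
Dir S: first cell '.' (not opp) -> no flip
Dir SE: first cell '.' (not opp) -> no flip
All flips: (3,3)

Answer: ....B.
..BB..
.WWB..
..BW..
...BW.
......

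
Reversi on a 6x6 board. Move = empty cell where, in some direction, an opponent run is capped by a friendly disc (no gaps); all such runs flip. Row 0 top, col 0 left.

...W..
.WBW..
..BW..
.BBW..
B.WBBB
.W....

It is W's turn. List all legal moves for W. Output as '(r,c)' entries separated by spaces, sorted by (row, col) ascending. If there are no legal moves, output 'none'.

(0,1): flips 1 -> legal
(0,2): flips 3 -> legal
(2,0): flips 1 -> legal
(2,1): flips 2 -> legal
(3,0): flips 2 -> legal
(3,4): no bracket -> illegal
(3,5): no bracket -> illegal
(4,1): flips 1 -> legal
(5,0): no bracket -> illegal
(5,2): no bracket -> illegal
(5,3): flips 1 -> legal
(5,4): no bracket -> illegal
(5,5): flips 1 -> legal

Answer: (0,1) (0,2) (2,0) (2,1) (3,0) (4,1) (5,3) (5,5)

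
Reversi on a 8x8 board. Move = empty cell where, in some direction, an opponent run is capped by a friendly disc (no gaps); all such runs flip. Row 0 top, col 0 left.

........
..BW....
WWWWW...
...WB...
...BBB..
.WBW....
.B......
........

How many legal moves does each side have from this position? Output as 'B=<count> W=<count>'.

Answer: B=10 W=9

Derivation:
-- B to move --
(0,2): no bracket -> illegal
(0,3): flips 3 -> legal
(0,4): no bracket -> illegal
(1,0): no bracket -> illegal
(1,1): flips 2 -> legal
(1,4): flips 2 -> legal
(1,5): no bracket -> illegal
(2,5): no bracket -> illegal
(3,0): flips 1 -> legal
(3,1): no bracket -> illegal
(3,2): flips 2 -> legal
(3,5): no bracket -> illegal
(4,0): no bracket -> illegal
(4,1): flips 1 -> legal
(4,2): no bracket -> illegal
(5,0): flips 1 -> legal
(5,4): flips 1 -> legal
(6,0): no bracket -> illegal
(6,2): flips 1 -> legal
(6,3): flips 1 -> legal
(6,4): no bracket -> illegal
B mobility = 10
-- W to move --
(0,1): flips 1 -> legal
(0,2): flips 1 -> legal
(0,3): flips 1 -> legal
(1,1): flips 1 -> legal
(2,5): no bracket -> illegal
(3,2): no bracket -> illegal
(3,5): flips 2 -> legal
(3,6): no bracket -> illegal
(4,1): no bracket -> illegal
(4,2): no bracket -> illegal
(4,6): no bracket -> illegal
(5,0): no bracket -> illegal
(5,4): flips 2 -> legal
(5,5): flips 1 -> legal
(5,6): flips 2 -> legal
(6,0): no bracket -> illegal
(6,2): no bracket -> illegal
(6,3): no bracket -> illegal
(7,0): no bracket -> illegal
(7,1): flips 1 -> legal
(7,2): no bracket -> illegal
W mobility = 9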